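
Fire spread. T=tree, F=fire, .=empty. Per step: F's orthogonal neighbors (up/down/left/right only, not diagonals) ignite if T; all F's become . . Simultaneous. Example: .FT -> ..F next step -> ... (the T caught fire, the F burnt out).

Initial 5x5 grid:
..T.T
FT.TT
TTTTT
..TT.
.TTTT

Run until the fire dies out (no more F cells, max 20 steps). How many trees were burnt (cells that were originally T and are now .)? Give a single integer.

Step 1: +2 fires, +1 burnt (F count now 2)
Step 2: +1 fires, +2 burnt (F count now 1)
Step 3: +1 fires, +1 burnt (F count now 1)
Step 4: +2 fires, +1 burnt (F count now 2)
Step 5: +4 fires, +2 burnt (F count now 4)
Step 6: +3 fires, +4 burnt (F count now 3)
Step 7: +2 fires, +3 burnt (F count now 2)
Step 8: +0 fires, +2 burnt (F count now 0)
Fire out after step 8
Initially T: 16, now '.': 24
Total burnt (originally-T cells now '.'): 15

Answer: 15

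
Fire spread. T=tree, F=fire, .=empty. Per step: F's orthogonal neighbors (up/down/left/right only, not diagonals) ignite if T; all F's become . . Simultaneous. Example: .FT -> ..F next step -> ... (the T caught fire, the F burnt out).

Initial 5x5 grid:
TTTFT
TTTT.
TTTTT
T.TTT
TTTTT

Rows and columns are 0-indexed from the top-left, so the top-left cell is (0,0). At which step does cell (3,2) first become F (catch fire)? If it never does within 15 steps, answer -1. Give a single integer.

Step 1: cell (3,2)='T' (+3 fires, +1 burnt)
Step 2: cell (3,2)='T' (+3 fires, +3 burnt)
Step 3: cell (3,2)='T' (+5 fires, +3 burnt)
Step 4: cell (3,2)='F' (+5 fires, +5 burnt)
  -> target ignites at step 4
Step 5: cell (3,2)='.' (+3 fires, +5 burnt)
Step 6: cell (3,2)='.' (+2 fires, +3 burnt)
Step 7: cell (3,2)='.' (+1 fires, +2 burnt)
Step 8: cell (3,2)='.' (+0 fires, +1 burnt)
  fire out at step 8

4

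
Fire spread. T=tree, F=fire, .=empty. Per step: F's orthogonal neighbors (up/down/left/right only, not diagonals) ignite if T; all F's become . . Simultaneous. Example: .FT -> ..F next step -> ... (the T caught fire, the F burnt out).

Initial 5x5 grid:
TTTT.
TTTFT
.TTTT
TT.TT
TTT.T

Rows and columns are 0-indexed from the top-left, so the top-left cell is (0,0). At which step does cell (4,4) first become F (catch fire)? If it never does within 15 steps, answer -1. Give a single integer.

Step 1: cell (4,4)='T' (+4 fires, +1 burnt)
Step 2: cell (4,4)='T' (+5 fires, +4 burnt)
Step 3: cell (4,4)='T' (+4 fires, +5 burnt)
Step 4: cell (4,4)='F' (+3 fires, +4 burnt)
  -> target ignites at step 4
Step 5: cell (4,4)='.' (+2 fires, +3 burnt)
Step 6: cell (4,4)='.' (+2 fires, +2 burnt)
Step 7: cell (4,4)='.' (+0 fires, +2 burnt)
  fire out at step 7

4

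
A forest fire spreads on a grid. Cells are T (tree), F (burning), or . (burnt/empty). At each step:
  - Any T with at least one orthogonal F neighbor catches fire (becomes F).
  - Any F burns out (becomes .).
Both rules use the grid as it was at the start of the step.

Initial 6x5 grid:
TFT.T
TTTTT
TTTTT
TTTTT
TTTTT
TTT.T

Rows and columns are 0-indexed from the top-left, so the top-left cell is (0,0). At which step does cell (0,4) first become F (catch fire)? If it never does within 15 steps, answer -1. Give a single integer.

Step 1: cell (0,4)='T' (+3 fires, +1 burnt)
Step 2: cell (0,4)='T' (+3 fires, +3 burnt)
Step 3: cell (0,4)='T' (+4 fires, +3 burnt)
Step 4: cell (0,4)='T' (+5 fires, +4 burnt)
Step 5: cell (0,4)='F' (+6 fires, +5 burnt)
  -> target ignites at step 5
Step 6: cell (0,4)='.' (+4 fires, +6 burnt)
Step 7: cell (0,4)='.' (+1 fires, +4 burnt)
Step 8: cell (0,4)='.' (+1 fires, +1 burnt)
Step 9: cell (0,4)='.' (+0 fires, +1 burnt)
  fire out at step 9

5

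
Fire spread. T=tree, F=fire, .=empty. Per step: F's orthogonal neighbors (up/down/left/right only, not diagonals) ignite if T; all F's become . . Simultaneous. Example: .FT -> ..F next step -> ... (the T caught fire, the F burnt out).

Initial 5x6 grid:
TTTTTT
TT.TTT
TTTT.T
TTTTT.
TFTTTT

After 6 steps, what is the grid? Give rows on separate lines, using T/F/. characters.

Step 1: 3 trees catch fire, 1 burn out
  TTTTTT
  TT.TTT
  TTTT.T
  TFTTT.
  F.FTTT
Step 2: 4 trees catch fire, 3 burn out
  TTTTTT
  TT.TTT
  TFTT.T
  F.FTT.
  ...FTT
Step 3: 5 trees catch fire, 4 burn out
  TTTTTT
  TF.TTT
  F.FT.T
  ...FT.
  ....FT
Step 4: 5 trees catch fire, 5 burn out
  TFTTTT
  F..TTT
  ...F.T
  ....F.
  .....F
Step 5: 3 trees catch fire, 5 burn out
  F.FTTT
  ...FTT
  .....T
  ......
  ......
Step 6: 2 trees catch fire, 3 burn out
  ...FTT
  ....FT
  .....T
  ......
  ......

...FTT
....FT
.....T
......
......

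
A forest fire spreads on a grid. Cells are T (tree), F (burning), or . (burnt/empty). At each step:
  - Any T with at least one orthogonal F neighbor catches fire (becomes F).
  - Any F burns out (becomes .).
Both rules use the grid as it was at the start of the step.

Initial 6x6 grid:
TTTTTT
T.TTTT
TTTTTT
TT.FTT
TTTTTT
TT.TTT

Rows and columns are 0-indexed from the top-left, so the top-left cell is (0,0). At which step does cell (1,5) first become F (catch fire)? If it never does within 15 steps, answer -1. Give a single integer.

Step 1: cell (1,5)='T' (+3 fires, +1 burnt)
Step 2: cell (1,5)='T' (+7 fires, +3 burnt)
Step 3: cell (1,5)='T' (+8 fires, +7 burnt)
Step 4: cell (1,5)='F' (+8 fires, +8 burnt)
  -> target ignites at step 4
Step 5: cell (1,5)='.' (+5 fires, +8 burnt)
Step 6: cell (1,5)='.' (+1 fires, +5 burnt)
Step 7: cell (1,5)='.' (+0 fires, +1 burnt)
  fire out at step 7

4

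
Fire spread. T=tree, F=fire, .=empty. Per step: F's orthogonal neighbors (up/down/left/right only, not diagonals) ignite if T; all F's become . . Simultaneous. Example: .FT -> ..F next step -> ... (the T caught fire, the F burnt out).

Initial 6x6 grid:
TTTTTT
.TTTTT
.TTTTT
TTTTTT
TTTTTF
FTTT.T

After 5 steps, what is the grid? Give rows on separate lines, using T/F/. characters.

Step 1: 5 trees catch fire, 2 burn out
  TTTTTT
  .TTTTT
  .TTTTT
  TTTTTF
  FTTTF.
  .FTT.F
Step 2: 6 trees catch fire, 5 burn out
  TTTTTT
  .TTTTT
  .TTTTF
  FTTTF.
  .FTF..
  ..FT..
Step 3: 6 trees catch fire, 6 burn out
  TTTTTT
  .TTTTF
  .TTTF.
  .FTF..
  ..F...
  ...F..
Step 4: 5 trees catch fire, 6 burn out
  TTTTTF
  .TTTF.
  .FTF..
  ..F...
  ......
  ......
Step 5: 4 trees catch fire, 5 burn out
  TTTTF.
  .FTF..
  ..F...
  ......
  ......
  ......

TTTTF.
.FTF..
..F...
......
......
......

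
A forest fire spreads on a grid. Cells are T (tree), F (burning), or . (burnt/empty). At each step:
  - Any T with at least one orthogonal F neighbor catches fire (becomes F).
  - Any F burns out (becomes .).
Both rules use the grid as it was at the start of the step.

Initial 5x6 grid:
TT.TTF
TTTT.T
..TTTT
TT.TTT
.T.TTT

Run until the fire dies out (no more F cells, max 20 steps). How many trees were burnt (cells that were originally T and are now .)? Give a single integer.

Step 1: +2 fires, +1 burnt (F count now 2)
Step 2: +2 fires, +2 burnt (F count now 2)
Step 3: +3 fires, +2 burnt (F count now 3)
Step 4: +4 fires, +3 burnt (F count now 4)
Step 5: +4 fires, +4 burnt (F count now 4)
Step 6: +3 fires, +4 burnt (F count now 3)
Step 7: +1 fires, +3 burnt (F count now 1)
Step 8: +0 fires, +1 burnt (F count now 0)
Fire out after step 8
Initially T: 22, now '.': 27
Total burnt (originally-T cells now '.'): 19

Answer: 19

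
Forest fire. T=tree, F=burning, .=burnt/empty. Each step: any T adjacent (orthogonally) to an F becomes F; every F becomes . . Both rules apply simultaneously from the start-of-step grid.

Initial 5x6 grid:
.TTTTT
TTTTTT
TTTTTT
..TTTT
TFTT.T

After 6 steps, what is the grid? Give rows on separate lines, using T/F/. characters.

Step 1: 2 trees catch fire, 1 burn out
  .TTTTT
  TTTTTT
  TTTTTT
  ..TTTT
  F.FT.T
Step 2: 2 trees catch fire, 2 burn out
  .TTTTT
  TTTTTT
  TTTTTT
  ..FTTT
  ...F.T
Step 3: 2 trees catch fire, 2 burn out
  .TTTTT
  TTTTTT
  TTFTTT
  ...FTT
  .....T
Step 4: 4 trees catch fire, 2 burn out
  .TTTTT
  TTFTTT
  TF.FTT
  ....FT
  .....T
Step 5: 6 trees catch fire, 4 burn out
  .TFTTT
  TF.FTT
  F...FT
  .....F
  .....T
Step 6: 6 trees catch fire, 6 burn out
  .F.FTT
  F...FT
  .....F
  ......
  .....F

.F.FTT
F...FT
.....F
......
.....F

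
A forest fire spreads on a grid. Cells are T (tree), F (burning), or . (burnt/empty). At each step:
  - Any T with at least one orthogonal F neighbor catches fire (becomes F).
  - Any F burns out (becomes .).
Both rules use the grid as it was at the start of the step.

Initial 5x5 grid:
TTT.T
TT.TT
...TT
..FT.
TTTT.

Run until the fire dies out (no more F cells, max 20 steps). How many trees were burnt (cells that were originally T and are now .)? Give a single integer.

Answer: 10

Derivation:
Step 1: +2 fires, +1 burnt (F count now 2)
Step 2: +3 fires, +2 burnt (F count now 3)
Step 3: +3 fires, +3 burnt (F count now 3)
Step 4: +1 fires, +3 burnt (F count now 1)
Step 5: +1 fires, +1 burnt (F count now 1)
Step 6: +0 fires, +1 burnt (F count now 0)
Fire out after step 6
Initially T: 15, now '.': 20
Total burnt (originally-T cells now '.'): 10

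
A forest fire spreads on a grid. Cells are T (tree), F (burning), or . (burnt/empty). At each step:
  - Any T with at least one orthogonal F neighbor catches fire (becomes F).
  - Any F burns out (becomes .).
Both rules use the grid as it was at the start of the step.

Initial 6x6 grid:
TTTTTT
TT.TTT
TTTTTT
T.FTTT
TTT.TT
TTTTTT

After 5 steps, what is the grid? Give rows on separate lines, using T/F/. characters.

Step 1: 3 trees catch fire, 1 burn out
  TTTTTT
  TT.TTT
  TTFTTT
  T..FTT
  TTF.TT
  TTTTTT
Step 2: 5 trees catch fire, 3 burn out
  TTTTTT
  TT.TTT
  TF.FTT
  T...FT
  TF..TT
  TTFTTT
Step 3: 9 trees catch fire, 5 burn out
  TTTTTT
  TF.FTT
  F...FT
  T....F
  F...FT
  TF.FTT
Step 4: 9 trees catch fire, 9 burn out
  TFTFTT
  F...FT
  .....F
  F.....
  .....F
  F...FT
Step 5: 5 trees catch fire, 9 burn out
  F.F.FT
  .....F
  ......
  ......
  ......
  .....F

F.F.FT
.....F
......
......
......
.....F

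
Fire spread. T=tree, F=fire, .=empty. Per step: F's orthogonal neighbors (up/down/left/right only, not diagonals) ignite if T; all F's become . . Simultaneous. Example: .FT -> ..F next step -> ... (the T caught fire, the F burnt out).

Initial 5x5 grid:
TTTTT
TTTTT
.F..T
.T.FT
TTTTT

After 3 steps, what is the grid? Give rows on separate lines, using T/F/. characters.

Step 1: 4 trees catch fire, 2 burn out
  TTTTT
  TFTTT
  ....T
  .F..F
  TTTFT
Step 2: 7 trees catch fire, 4 burn out
  TFTTT
  F.FTT
  ....F
  .....
  TFF.F
Step 3: 5 trees catch fire, 7 burn out
  F.FTT
  ...FF
  .....
  .....
  F....

F.FTT
...FF
.....
.....
F....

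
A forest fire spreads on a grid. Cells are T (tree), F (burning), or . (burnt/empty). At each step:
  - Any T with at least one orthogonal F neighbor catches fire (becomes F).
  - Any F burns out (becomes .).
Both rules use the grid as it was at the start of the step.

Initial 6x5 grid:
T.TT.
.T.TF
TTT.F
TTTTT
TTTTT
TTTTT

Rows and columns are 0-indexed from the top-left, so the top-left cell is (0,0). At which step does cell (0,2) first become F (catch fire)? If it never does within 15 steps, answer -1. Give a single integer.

Step 1: cell (0,2)='T' (+2 fires, +2 burnt)
Step 2: cell (0,2)='T' (+3 fires, +2 burnt)
Step 3: cell (0,2)='F' (+4 fires, +3 burnt)
  -> target ignites at step 3
Step 4: cell (0,2)='.' (+4 fires, +4 burnt)
Step 5: cell (0,2)='.' (+4 fires, +4 burnt)
Step 6: cell (0,2)='.' (+4 fires, +4 burnt)
Step 7: cell (0,2)='.' (+1 fires, +4 burnt)
Step 8: cell (0,2)='.' (+0 fires, +1 burnt)
  fire out at step 8

3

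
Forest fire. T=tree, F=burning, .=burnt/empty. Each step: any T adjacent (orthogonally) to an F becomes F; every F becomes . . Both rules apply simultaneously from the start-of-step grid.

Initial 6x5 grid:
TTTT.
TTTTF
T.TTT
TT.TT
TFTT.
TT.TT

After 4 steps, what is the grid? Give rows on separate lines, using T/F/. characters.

Step 1: 6 trees catch fire, 2 burn out
  TTTT.
  TTTF.
  T.TTF
  TF.TT
  F.FT.
  TF.TT
Step 2: 7 trees catch fire, 6 burn out
  TTTF.
  TTF..
  T.TF.
  F..TF
  ...F.
  F..TT
Step 3: 6 trees catch fire, 7 burn out
  TTF..
  TF...
  F.F..
  ...F.
  .....
  ...FT
Step 4: 3 trees catch fire, 6 burn out
  TF...
  F....
  .....
  .....
  .....
  ....F

TF...
F....
.....
.....
.....
....F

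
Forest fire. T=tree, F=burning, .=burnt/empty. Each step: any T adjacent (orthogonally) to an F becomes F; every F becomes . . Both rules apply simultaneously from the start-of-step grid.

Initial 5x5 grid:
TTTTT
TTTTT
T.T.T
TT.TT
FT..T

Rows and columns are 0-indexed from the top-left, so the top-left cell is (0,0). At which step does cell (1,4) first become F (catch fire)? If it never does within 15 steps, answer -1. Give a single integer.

Step 1: cell (1,4)='T' (+2 fires, +1 burnt)
Step 2: cell (1,4)='T' (+2 fires, +2 burnt)
Step 3: cell (1,4)='T' (+1 fires, +2 burnt)
Step 4: cell (1,4)='T' (+2 fires, +1 burnt)
Step 5: cell (1,4)='T' (+2 fires, +2 burnt)
Step 6: cell (1,4)='T' (+3 fires, +2 burnt)
Step 7: cell (1,4)='F' (+2 fires, +3 burnt)
  -> target ignites at step 7
Step 8: cell (1,4)='.' (+2 fires, +2 burnt)
Step 9: cell (1,4)='.' (+1 fires, +2 burnt)
Step 10: cell (1,4)='.' (+2 fires, +1 burnt)
Step 11: cell (1,4)='.' (+0 fires, +2 burnt)
  fire out at step 11

7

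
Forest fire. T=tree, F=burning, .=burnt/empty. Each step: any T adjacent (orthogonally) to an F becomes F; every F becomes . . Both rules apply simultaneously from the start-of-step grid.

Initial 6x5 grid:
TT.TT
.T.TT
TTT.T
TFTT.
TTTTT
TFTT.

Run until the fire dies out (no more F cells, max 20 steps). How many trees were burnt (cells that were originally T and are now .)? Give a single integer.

Answer: 17

Derivation:
Step 1: +6 fires, +2 burnt (F count now 6)
Step 2: +7 fires, +6 burnt (F count now 7)
Step 3: +2 fires, +7 burnt (F count now 2)
Step 4: +2 fires, +2 burnt (F count now 2)
Step 5: +0 fires, +2 burnt (F count now 0)
Fire out after step 5
Initially T: 22, now '.': 25
Total burnt (originally-T cells now '.'): 17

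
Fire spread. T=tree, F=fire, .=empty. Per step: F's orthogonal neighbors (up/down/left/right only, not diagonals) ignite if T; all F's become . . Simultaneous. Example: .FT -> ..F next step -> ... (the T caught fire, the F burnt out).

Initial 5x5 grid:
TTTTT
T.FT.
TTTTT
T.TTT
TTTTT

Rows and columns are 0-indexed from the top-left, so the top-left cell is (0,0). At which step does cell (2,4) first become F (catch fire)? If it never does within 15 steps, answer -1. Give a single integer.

Step 1: cell (2,4)='T' (+3 fires, +1 burnt)
Step 2: cell (2,4)='T' (+5 fires, +3 burnt)
Step 3: cell (2,4)='F' (+6 fires, +5 burnt)
  -> target ignites at step 3
Step 4: cell (2,4)='.' (+5 fires, +6 burnt)
Step 5: cell (2,4)='.' (+2 fires, +5 burnt)
Step 6: cell (2,4)='.' (+0 fires, +2 burnt)
  fire out at step 6

3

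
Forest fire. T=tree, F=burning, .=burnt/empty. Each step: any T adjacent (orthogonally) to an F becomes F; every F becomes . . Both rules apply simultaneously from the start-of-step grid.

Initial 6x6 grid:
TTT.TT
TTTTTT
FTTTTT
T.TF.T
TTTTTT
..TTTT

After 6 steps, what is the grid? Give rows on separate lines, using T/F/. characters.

Step 1: 6 trees catch fire, 2 burn out
  TTT.TT
  FTTTTT
  .FTFTT
  F.F..T
  TTTFTT
  ..TTTT
Step 2: 9 trees catch fire, 6 burn out
  FTT.TT
  .FTFTT
  ..F.FT
  .....T
  FTF.FT
  ..TFTT
Step 3: 8 trees catch fire, 9 burn out
  .FT.TT
  ..F.FT
  .....F
  .....T
  .F...F
  ..F.FT
Step 4: 5 trees catch fire, 8 burn out
  ..F.FT
  .....F
  ......
  .....F
  ......
  .....F
Step 5: 1 trees catch fire, 5 burn out
  .....F
  ......
  ......
  ......
  ......
  ......
Step 6: 0 trees catch fire, 1 burn out
  ......
  ......
  ......
  ......
  ......
  ......

......
......
......
......
......
......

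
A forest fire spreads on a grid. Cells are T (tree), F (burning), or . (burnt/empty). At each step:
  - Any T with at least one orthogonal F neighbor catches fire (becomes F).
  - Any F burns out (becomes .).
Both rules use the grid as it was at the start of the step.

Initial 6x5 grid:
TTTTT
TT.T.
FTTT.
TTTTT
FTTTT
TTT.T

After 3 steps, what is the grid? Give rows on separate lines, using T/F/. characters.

Step 1: 5 trees catch fire, 2 burn out
  TTTTT
  FT.T.
  .FTT.
  FTTTT
  .FTTT
  FTT.T
Step 2: 6 trees catch fire, 5 burn out
  FTTTT
  .F.T.
  ..FT.
  .FTTT
  ..FTT
  .FT.T
Step 3: 5 trees catch fire, 6 burn out
  .FTTT
  ...T.
  ...F.
  ..FTT
  ...FT
  ..F.T

.FTTT
...T.
...F.
..FTT
...FT
..F.T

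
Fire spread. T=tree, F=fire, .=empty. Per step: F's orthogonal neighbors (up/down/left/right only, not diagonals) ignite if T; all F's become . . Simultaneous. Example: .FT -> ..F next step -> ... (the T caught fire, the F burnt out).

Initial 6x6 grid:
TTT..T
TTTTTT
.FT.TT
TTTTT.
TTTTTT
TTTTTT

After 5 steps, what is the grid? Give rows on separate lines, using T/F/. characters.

Step 1: 3 trees catch fire, 1 burn out
  TTT..T
  TFTTTT
  ..F.TT
  TFTTT.
  TTTTTT
  TTTTTT
Step 2: 6 trees catch fire, 3 burn out
  TFT..T
  F.FTTT
  ....TT
  F.FTT.
  TFTTTT
  TTTTTT
Step 3: 7 trees catch fire, 6 burn out
  F.F..T
  ...FTT
  ....TT
  ...FT.
  F.FTTT
  TFTTTT
Step 4: 5 trees catch fire, 7 burn out
  .....T
  ....FT
  ....TT
  ....F.
  ...FTT
  F.FTTT
Step 5: 4 trees catch fire, 5 burn out
  .....T
  .....F
  ....FT
  ......
  ....FT
  ...FTT

.....T
.....F
....FT
......
....FT
...FTT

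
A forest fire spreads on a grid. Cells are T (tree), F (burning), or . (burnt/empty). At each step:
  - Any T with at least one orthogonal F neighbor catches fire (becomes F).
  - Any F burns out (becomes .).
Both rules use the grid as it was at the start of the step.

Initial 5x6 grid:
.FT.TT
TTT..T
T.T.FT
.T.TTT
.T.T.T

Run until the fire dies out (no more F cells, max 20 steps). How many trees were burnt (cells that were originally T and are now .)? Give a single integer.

Answer: 15

Derivation:
Step 1: +4 fires, +2 burnt (F count now 4)
Step 2: +5 fires, +4 burnt (F count now 5)
Step 3: +5 fires, +5 burnt (F count now 5)
Step 4: +1 fires, +5 burnt (F count now 1)
Step 5: +0 fires, +1 burnt (F count now 0)
Fire out after step 5
Initially T: 17, now '.': 28
Total burnt (originally-T cells now '.'): 15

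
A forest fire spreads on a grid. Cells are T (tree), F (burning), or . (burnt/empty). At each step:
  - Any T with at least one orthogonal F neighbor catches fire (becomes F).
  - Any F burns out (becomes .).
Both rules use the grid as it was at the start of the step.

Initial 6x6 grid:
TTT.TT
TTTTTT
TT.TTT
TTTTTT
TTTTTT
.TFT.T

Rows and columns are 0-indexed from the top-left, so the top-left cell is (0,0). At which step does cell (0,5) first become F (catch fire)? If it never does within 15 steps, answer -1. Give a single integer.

Step 1: cell (0,5)='T' (+3 fires, +1 burnt)
Step 2: cell (0,5)='T' (+3 fires, +3 burnt)
Step 3: cell (0,5)='T' (+4 fires, +3 burnt)
Step 4: cell (0,5)='T' (+5 fires, +4 burnt)
Step 5: cell (0,5)='T' (+6 fires, +5 burnt)
Step 6: cell (0,5)='T' (+5 fires, +6 burnt)
Step 7: cell (0,5)='T' (+4 fires, +5 burnt)
Step 8: cell (0,5)='F' (+1 fires, +4 burnt)
  -> target ignites at step 8
Step 9: cell (0,5)='.' (+0 fires, +1 burnt)
  fire out at step 9

8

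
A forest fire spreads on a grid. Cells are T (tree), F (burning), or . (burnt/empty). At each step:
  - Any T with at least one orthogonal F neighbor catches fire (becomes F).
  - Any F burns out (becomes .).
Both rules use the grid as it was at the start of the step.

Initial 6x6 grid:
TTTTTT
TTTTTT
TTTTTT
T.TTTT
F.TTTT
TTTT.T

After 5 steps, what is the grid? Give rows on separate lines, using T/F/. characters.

Step 1: 2 trees catch fire, 1 burn out
  TTTTTT
  TTTTTT
  TTTTTT
  F.TTTT
  ..TTTT
  FTTT.T
Step 2: 2 trees catch fire, 2 burn out
  TTTTTT
  TTTTTT
  FTTTTT
  ..TTTT
  ..TTTT
  .FTT.T
Step 3: 3 trees catch fire, 2 burn out
  TTTTTT
  FTTTTT
  .FTTTT
  ..TTTT
  ..TTTT
  ..FT.T
Step 4: 5 trees catch fire, 3 burn out
  FTTTTT
  .FTTTT
  ..FTTT
  ..TTTT
  ..FTTT
  ...F.T
Step 5: 5 trees catch fire, 5 burn out
  .FTTTT
  ..FTTT
  ...FTT
  ..FTTT
  ...FTT
  .....T

.FTTTT
..FTTT
...FTT
..FTTT
...FTT
.....T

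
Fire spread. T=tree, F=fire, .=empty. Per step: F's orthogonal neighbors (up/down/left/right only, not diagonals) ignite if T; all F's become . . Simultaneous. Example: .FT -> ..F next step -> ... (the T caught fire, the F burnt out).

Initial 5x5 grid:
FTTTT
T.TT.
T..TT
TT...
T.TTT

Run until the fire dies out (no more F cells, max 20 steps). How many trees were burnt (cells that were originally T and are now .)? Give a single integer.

Step 1: +2 fires, +1 burnt (F count now 2)
Step 2: +2 fires, +2 burnt (F count now 2)
Step 3: +3 fires, +2 burnt (F count now 3)
Step 4: +4 fires, +3 burnt (F count now 4)
Step 5: +1 fires, +4 burnt (F count now 1)
Step 6: +1 fires, +1 burnt (F count now 1)
Step 7: +0 fires, +1 burnt (F count now 0)
Fire out after step 7
Initially T: 16, now '.': 22
Total burnt (originally-T cells now '.'): 13

Answer: 13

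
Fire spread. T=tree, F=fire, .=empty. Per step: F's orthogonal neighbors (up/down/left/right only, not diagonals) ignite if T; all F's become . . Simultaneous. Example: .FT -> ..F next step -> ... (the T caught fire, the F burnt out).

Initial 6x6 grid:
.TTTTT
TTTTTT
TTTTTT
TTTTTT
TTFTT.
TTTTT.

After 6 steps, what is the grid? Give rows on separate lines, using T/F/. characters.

Step 1: 4 trees catch fire, 1 burn out
  .TTTTT
  TTTTTT
  TTTTTT
  TTFTTT
  TF.FT.
  TTFTT.
Step 2: 7 trees catch fire, 4 burn out
  .TTTTT
  TTTTTT
  TTFTTT
  TF.FTT
  F...F.
  TF.FT.
Step 3: 7 trees catch fire, 7 burn out
  .TTTTT
  TTFTTT
  TF.FTT
  F...FT
  ......
  F...F.
Step 4: 6 trees catch fire, 7 burn out
  .TFTTT
  TF.FTT
  F...FT
  .....F
  ......
  ......
Step 5: 5 trees catch fire, 6 burn out
  .F.FTT
  F...FT
  .....F
  ......
  ......
  ......
Step 6: 2 trees catch fire, 5 burn out
  ....FT
  .....F
  ......
  ......
  ......
  ......

....FT
.....F
......
......
......
......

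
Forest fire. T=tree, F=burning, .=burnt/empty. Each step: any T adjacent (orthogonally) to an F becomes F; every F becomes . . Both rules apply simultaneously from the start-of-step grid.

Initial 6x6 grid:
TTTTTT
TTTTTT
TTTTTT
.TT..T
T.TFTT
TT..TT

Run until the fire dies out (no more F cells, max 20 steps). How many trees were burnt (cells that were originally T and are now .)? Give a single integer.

Answer: 26

Derivation:
Step 1: +2 fires, +1 burnt (F count now 2)
Step 2: +3 fires, +2 burnt (F count now 3)
Step 3: +4 fires, +3 burnt (F count now 4)
Step 4: +4 fires, +4 burnt (F count now 4)
Step 5: +6 fires, +4 burnt (F count now 6)
Step 6: +5 fires, +6 burnt (F count now 5)
Step 7: +2 fires, +5 burnt (F count now 2)
Step 8: +0 fires, +2 burnt (F count now 0)
Fire out after step 8
Initially T: 29, now '.': 33
Total burnt (originally-T cells now '.'): 26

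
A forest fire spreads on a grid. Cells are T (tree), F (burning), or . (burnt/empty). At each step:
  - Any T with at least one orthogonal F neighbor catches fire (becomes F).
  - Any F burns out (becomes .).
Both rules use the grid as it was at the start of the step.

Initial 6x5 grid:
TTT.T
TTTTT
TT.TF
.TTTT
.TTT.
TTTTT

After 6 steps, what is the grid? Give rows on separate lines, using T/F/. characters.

Step 1: 3 trees catch fire, 1 burn out
  TTT.T
  TTTTF
  TT.F.
  .TTTF
  .TTT.
  TTTTT
Step 2: 3 trees catch fire, 3 burn out
  TTT.F
  TTTF.
  TT...
  .TTF.
  .TTT.
  TTTTT
Step 3: 3 trees catch fire, 3 burn out
  TTT..
  TTF..
  TT...
  .TF..
  .TTF.
  TTTTT
Step 4: 5 trees catch fire, 3 burn out
  TTF..
  TF...
  TT...
  .F...
  .TF..
  TTTFT
Step 5: 6 trees catch fire, 5 burn out
  TF...
  F....
  TF...
  .....
  .F...
  TTF.F
Step 6: 3 trees catch fire, 6 burn out
  F....
  .....
  F....
  .....
  .....
  TF...

F....
.....
F....
.....
.....
TF...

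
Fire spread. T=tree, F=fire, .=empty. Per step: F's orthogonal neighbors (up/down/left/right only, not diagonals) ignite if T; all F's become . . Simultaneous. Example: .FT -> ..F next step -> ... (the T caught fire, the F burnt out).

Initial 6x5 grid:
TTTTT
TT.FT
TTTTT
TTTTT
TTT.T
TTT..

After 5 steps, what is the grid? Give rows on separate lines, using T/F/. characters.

Step 1: 3 trees catch fire, 1 burn out
  TTTFT
  TT..F
  TTTFT
  TTTTT
  TTT.T
  TTT..
Step 2: 5 trees catch fire, 3 burn out
  TTF.F
  TT...
  TTF.F
  TTTFT
  TTT.T
  TTT..
Step 3: 4 trees catch fire, 5 burn out
  TF...
  TT...
  TF...
  TTF.F
  TTT.T
  TTT..
Step 4: 6 trees catch fire, 4 burn out
  F....
  TF...
  F....
  TF...
  TTF.F
  TTT..
Step 5: 4 trees catch fire, 6 burn out
  .....
  F....
  .....
  F....
  TF...
  TTF..

.....
F....
.....
F....
TF...
TTF..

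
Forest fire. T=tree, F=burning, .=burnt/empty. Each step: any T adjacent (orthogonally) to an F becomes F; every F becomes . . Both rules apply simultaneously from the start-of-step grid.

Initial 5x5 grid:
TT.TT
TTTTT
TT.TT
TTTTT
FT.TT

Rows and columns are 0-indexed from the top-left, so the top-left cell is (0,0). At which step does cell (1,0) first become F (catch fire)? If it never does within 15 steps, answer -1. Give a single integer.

Step 1: cell (1,0)='T' (+2 fires, +1 burnt)
Step 2: cell (1,0)='T' (+2 fires, +2 burnt)
Step 3: cell (1,0)='F' (+3 fires, +2 burnt)
  -> target ignites at step 3
Step 4: cell (1,0)='.' (+3 fires, +3 burnt)
Step 5: cell (1,0)='.' (+5 fires, +3 burnt)
Step 6: cell (1,0)='.' (+3 fires, +5 burnt)
Step 7: cell (1,0)='.' (+2 fires, +3 burnt)
Step 8: cell (1,0)='.' (+1 fires, +2 burnt)
Step 9: cell (1,0)='.' (+0 fires, +1 burnt)
  fire out at step 9

3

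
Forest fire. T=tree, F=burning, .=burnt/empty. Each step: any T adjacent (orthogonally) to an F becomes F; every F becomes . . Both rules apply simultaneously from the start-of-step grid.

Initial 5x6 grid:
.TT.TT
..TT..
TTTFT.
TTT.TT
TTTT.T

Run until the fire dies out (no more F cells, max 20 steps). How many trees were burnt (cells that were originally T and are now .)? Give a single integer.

Step 1: +3 fires, +1 burnt (F count now 3)
Step 2: +4 fires, +3 burnt (F count now 4)
Step 3: +5 fires, +4 burnt (F count now 5)
Step 4: +5 fires, +5 burnt (F count now 5)
Step 5: +1 fires, +5 burnt (F count now 1)
Step 6: +0 fires, +1 burnt (F count now 0)
Fire out after step 6
Initially T: 20, now '.': 28
Total burnt (originally-T cells now '.'): 18

Answer: 18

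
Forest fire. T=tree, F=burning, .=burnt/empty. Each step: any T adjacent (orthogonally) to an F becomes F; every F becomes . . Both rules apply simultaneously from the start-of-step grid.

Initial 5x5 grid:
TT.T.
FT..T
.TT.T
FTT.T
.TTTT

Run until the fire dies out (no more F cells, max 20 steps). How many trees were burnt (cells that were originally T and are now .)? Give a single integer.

Step 1: +3 fires, +2 burnt (F count now 3)
Step 2: +4 fires, +3 burnt (F count now 4)
Step 3: +2 fires, +4 burnt (F count now 2)
Step 4: +1 fires, +2 burnt (F count now 1)
Step 5: +1 fires, +1 burnt (F count now 1)
Step 6: +1 fires, +1 burnt (F count now 1)
Step 7: +1 fires, +1 burnt (F count now 1)
Step 8: +1 fires, +1 burnt (F count now 1)
Step 9: +0 fires, +1 burnt (F count now 0)
Fire out after step 9
Initially T: 15, now '.': 24
Total burnt (originally-T cells now '.'): 14

Answer: 14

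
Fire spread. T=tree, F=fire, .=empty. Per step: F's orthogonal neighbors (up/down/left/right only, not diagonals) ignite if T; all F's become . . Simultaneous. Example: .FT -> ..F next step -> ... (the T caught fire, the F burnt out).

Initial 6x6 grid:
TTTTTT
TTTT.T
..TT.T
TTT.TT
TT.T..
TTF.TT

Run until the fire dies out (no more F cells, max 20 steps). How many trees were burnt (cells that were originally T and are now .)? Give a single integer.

Answer: 23

Derivation:
Step 1: +1 fires, +1 burnt (F count now 1)
Step 2: +2 fires, +1 burnt (F count now 2)
Step 3: +2 fires, +2 burnt (F count now 2)
Step 4: +2 fires, +2 burnt (F count now 2)
Step 5: +1 fires, +2 burnt (F count now 1)
Step 6: +2 fires, +1 burnt (F count now 2)
Step 7: +3 fires, +2 burnt (F count now 3)
Step 8: +3 fires, +3 burnt (F count now 3)
Step 9: +2 fires, +3 burnt (F count now 2)
Step 10: +1 fires, +2 burnt (F count now 1)
Step 11: +1 fires, +1 burnt (F count now 1)
Step 12: +1 fires, +1 burnt (F count now 1)
Step 13: +1 fires, +1 burnt (F count now 1)
Step 14: +1 fires, +1 burnt (F count now 1)
Step 15: +0 fires, +1 burnt (F count now 0)
Fire out after step 15
Initially T: 26, now '.': 33
Total burnt (originally-T cells now '.'): 23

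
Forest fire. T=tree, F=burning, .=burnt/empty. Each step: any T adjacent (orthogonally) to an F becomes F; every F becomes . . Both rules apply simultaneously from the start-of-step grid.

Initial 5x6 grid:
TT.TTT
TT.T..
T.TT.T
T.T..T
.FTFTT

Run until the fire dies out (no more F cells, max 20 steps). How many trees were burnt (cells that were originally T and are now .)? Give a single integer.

Step 1: +2 fires, +2 burnt (F count now 2)
Step 2: +2 fires, +2 burnt (F count now 2)
Step 3: +2 fires, +2 burnt (F count now 2)
Step 4: +2 fires, +2 burnt (F count now 2)
Step 5: +1 fires, +2 burnt (F count now 1)
Step 6: +1 fires, +1 burnt (F count now 1)
Step 7: +1 fires, +1 burnt (F count now 1)
Step 8: +1 fires, +1 burnt (F count now 1)
Step 9: +0 fires, +1 burnt (F count now 0)
Fire out after step 9
Initially T: 18, now '.': 24
Total burnt (originally-T cells now '.'): 12

Answer: 12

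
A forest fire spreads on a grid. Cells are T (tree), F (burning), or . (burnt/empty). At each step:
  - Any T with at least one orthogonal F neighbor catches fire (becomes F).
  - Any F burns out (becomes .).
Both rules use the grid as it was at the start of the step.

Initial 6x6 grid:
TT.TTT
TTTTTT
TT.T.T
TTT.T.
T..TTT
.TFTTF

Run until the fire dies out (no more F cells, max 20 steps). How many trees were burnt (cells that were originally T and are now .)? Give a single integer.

Answer: 7

Derivation:
Step 1: +4 fires, +2 burnt (F count now 4)
Step 2: +2 fires, +4 burnt (F count now 2)
Step 3: +1 fires, +2 burnt (F count now 1)
Step 4: +0 fires, +1 burnt (F count now 0)
Fire out after step 4
Initially T: 26, now '.': 17
Total burnt (originally-T cells now '.'): 7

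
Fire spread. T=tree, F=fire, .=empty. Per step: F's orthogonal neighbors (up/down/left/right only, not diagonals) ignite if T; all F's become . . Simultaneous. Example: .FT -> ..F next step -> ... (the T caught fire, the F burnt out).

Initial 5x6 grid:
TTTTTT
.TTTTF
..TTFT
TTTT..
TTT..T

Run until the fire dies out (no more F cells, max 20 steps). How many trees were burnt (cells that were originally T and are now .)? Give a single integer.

Step 1: +4 fires, +2 burnt (F count now 4)
Step 2: +4 fires, +4 burnt (F count now 4)
Step 3: +3 fires, +4 burnt (F count now 3)
Step 4: +4 fires, +3 burnt (F count now 4)
Step 5: +3 fires, +4 burnt (F count now 3)
Step 6: +2 fires, +3 burnt (F count now 2)
Step 7: +0 fires, +2 burnt (F count now 0)
Fire out after step 7
Initially T: 21, now '.': 29
Total burnt (originally-T cells now '.'): 20

Answer: 20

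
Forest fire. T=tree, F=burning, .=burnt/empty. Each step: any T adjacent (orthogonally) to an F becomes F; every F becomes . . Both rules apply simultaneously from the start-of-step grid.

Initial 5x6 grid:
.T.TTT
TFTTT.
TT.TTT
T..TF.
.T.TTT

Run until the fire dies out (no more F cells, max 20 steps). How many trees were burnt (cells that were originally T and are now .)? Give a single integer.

Answer: 18

Derivation:
Step 1: +7 fires, +2 burnt (F count now 7)
Step 2: +7 fires, +7 burnt (F count now 7)
Step 3: +3 fires, +7 burnt (F count now 3)
Step 4: +1 fires, +3 burnt (F count now 1)
Step 5: +0 fires, +1 burnt (F count now 0)
Fire out after step 5
Initially T: 19, now '.': 29
Total burnt (originally-T cells now '.'): 18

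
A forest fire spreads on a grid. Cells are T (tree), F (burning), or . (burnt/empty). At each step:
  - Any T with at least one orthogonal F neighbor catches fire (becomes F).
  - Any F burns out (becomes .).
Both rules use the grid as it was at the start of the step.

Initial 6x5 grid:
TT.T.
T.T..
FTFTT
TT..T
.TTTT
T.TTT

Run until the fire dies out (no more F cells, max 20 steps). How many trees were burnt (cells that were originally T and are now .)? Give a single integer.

Answer: 17

Derivation:
Step 1: +5 fires, +2 burnt (F count now 5)
Step 2: +3 fires, +5 burnt (F count now 3)
Step 3: +3 fires, +3 burnt (F count now 3)
Step 4: +2 fires, +3 burnt (F count now 2)
Step 5: +3 fires, +2 burnt (F count now 3)
Step 6: +1 fires, +3 burnt (F count now 1)
Step 7: +0 fires, +1 burnt (F count now 0)
Fire out after step 7
Initially T: 19, now '.': 28
Total burnt (originally-T cells now '.'): 17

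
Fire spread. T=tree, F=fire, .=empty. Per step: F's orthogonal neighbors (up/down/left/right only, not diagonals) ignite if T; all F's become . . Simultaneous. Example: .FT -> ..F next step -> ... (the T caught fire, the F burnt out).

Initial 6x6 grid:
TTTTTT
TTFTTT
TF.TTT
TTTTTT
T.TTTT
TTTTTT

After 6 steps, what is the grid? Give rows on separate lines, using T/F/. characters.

Step 1: 5 trees catch fire, 2 burn out
  TTFTTT
  TF.FTT
  F..TTT
  TFTTTT
  T.TTTT
  TTTTTT
Step 2: 7 trees catch fire, 5 burn out
  TF.FTT
  F...FT
  ...FTT
  F.FTTT
  T.TTTT
  TTTTTT
Step 3: 7 trees catch fire, 7 burn out
  F...FT
  .....F
  ....FT
  ...FTT
  F.FTTT
  TTTTTT
Step 4: 6 trees catch fire, 7 burn out
  .....F
  ......
  .....F
  ....FT
  ...FTT
  FTFTTT
Step 5: 4 trees catch fire, 6 burn out
  ......
  ......
  ......
  .....F
  ....FT
  .F.FTT
Step 6: 2 trees catch fire, 4 burn out
  ......
  ......
  ......
  ......
  .....F
  ....FT

......
......
......
......
.....F
....FT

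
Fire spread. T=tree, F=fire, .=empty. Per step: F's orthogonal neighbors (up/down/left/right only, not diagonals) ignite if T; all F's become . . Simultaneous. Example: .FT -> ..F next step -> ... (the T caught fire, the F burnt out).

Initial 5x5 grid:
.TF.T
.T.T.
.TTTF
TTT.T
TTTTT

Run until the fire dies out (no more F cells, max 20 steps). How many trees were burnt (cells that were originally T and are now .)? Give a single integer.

Answer: 15

Derivation:
Step 1: +3 fires, +2 burnt (F count now 3)
Step 2: +4 fires, +3 burnt (F count now 4)
Step 3: +3 fires, +4 burnt (F count now 3)
Step 4: +2 fires, +3 burnt (F count now 2)
Step 5: +2 fires, +2 burnt (F count now 2)
Step 6: +1 fires, +2 burnt (F count now 1)
Step 7: +0 fires, +1 burnt (F count now 0)
Fire out after step 7
Initially T: 16, now '.': 24
Total burnt (originally-T cells now '.'): 15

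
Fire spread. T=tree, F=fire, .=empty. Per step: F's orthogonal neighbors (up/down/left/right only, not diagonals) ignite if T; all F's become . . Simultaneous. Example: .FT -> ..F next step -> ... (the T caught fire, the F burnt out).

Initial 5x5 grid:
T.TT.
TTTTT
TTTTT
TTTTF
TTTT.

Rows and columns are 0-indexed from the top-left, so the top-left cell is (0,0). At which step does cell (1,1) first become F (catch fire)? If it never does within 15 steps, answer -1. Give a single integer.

Step 1: cell (1,1)='T' (+2 fires, +1 burnt)
Step 2: cell (1,1)='T' (+4 fires, +2 burnt)
Step 3: cell (1,1)='T' (+4 fires, +4 burnt)
Step 4: cell (1,1)='T' (+5 fires, +4 burnt)
Step 5: cell (1,1)='F' (+4 fires, +5 burnt)
  -> target ignites at step 5
Step 6: cell (1,1)='.' (+1 fires, +4 burnt)
Step 7: cell (1,1)='.' (+1 fires, +1 burnt)
Step 8: cell (1,1)='.' (+0 fires, +1 burnt)
  fire out at step 8

5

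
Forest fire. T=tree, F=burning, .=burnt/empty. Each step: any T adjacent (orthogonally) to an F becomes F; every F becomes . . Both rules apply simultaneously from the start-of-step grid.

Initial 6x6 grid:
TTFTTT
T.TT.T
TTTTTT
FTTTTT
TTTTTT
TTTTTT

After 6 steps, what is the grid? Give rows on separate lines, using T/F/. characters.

Step 1: 6 trees catch fire, 2 burn out
  TF.FTT
  T.FT.T
  FTTTTT
  .FTTTT
  FTTTTT
  TTTTTT
Step 2: 9 trees catch fire, 6 burn out
  F...FT
  F..F.T
  .FFTTT
  ..FTTT
  .FTTTT
  FTTTTT
Step 3: 5 trees catch fire, 9 burn out
  .....F
  .....T
  ...FTT
  ...FTT
  ..FTTT
  .FTTTT
Step 4: 5 trees catch fire, 5 burn out
  ......
  .....F
  ....FT
  ....FT
  ...FTT
  ..FTTT
Step 5: 4 trees catch fire, 5 burn out
  ......
  ......
  .....F
  .....F
  ....FT
  ...FTT
Step 6: 2 trees catch fire, 4 burn out
  ......
  ......
  ......
  ......
  .....F
  ....FT

......
......
......
......
.....F
....FT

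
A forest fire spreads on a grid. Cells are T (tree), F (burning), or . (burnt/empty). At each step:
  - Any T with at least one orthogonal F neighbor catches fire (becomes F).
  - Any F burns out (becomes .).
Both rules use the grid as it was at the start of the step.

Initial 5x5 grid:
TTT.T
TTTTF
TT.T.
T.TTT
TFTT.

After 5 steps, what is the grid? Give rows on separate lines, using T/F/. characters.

Step 1: 4 trees catch fire, 2 burn out
  TTT.F
  TTTF.
  TT.T.
  T.TTT
  F.FT.
Step 2: 5 trees catch fire, 4 burn out
  TTT..
  TTF..
  TT.F.
  F.FTT
  ...F.
Step 3: 4 trees catch fire, 5 burn out
  TTF..
  TF...
  FT...
  ...FT
  .....
Step 4: 4 trees catch fire, 4 burn out
  TF...
  F....
  .F...
  ....F
  .....
Step 5: 1 trees catch fire, 4 burn out
  F....
  .....
  .....
  .....
  .....

F....
.....
.....
.....
.....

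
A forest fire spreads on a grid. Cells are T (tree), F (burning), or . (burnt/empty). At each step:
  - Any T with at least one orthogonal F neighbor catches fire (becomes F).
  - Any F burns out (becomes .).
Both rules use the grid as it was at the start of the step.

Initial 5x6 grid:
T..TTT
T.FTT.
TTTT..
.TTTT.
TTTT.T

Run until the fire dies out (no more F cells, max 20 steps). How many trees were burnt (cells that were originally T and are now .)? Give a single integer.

Step 1: +2 fires, +1 burnt (F count now 2)
Step 2: +5 fires, +2 burnt (F count now 5)
Step 3: +5 fires, +5 burnt (F count now 5)
Step 4: +5 fires, +5 burnt (F count now 5)
Step 5: +2 fires, +5 burnt (F count now 2)
Step 6: +0 fires, +2 burnt (F count now 0)
Fire out after step 6
Initially T: 20, now '.': 29
Total burnt (originally-T cells now '.'): 19

Answer: 19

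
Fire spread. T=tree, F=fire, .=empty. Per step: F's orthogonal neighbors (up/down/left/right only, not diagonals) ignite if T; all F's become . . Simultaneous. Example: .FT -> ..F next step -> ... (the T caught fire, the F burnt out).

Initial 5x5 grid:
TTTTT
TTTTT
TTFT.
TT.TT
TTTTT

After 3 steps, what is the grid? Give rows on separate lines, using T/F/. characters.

Step 1: 3 trees catch fire, 1 burn out
  TTTTT
  TTFTT
  TF.F.
  TT.TT
  TTTTT
Step 2: 6 trees catch fire, 3 burn out
  TTFTT
  TF.FT
  F....
  TF.FT
  TTTTT
Step 3: 8 trees catch fire, 6 burn out
  TF.FT
  F...F
  .....
  F...F
  TFTFT

TF.FT
F...F
.....
F...F
TFTFT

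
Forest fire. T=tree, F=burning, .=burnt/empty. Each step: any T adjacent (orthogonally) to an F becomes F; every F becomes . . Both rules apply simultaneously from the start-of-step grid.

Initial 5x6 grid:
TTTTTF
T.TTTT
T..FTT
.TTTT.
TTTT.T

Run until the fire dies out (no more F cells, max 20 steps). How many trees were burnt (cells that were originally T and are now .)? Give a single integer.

Answer: 21

Derivation:
Step 1: +5 fires, +2 burnt (F count now 5)
Step 2: +7 fires, +5 burnt (F count now 7)
Step 3: +3 fires, +7 burnt (F count now 3)
Step 4: +2 fires, +3 burnt (F count now 2)
Step 5: +2 fires, +2 burnt (F count now 2)
Step 6: +1 fires, +2 burnt (F count now 1)
Step 7: +1 fires, +1 burnt (F count now 1)
Step 8: +0 fires, +1 burnt (F count now 0)
Fire out after step 8
Initially T: 22, now '.': 29
Total burnt (originally-T cells now '.'): 21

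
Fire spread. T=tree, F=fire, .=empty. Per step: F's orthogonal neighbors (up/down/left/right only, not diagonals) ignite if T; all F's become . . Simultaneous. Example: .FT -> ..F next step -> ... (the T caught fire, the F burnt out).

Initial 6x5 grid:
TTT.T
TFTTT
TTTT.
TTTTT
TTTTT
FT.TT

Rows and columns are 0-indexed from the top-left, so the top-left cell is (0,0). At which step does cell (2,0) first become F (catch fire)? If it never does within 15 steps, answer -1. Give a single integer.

Step 1: cell (2,0)='T' (+6 fires, +2 burnt)
Step 2: cell (2,0)='F' (+8 fires, +6 burnt)
  -> target ignites at step 2
Step 3: cell (2,0)='.' (+4 fires, +8 burnt)
Step 4: cell (2,0)='.' (+3 fires, +4 burnt)
Step 5: cell (2,0)='.' (+3 fires, +3 burnt)
Step 6: cell (2,0)='.' (+1 fires, +3 burnt)
Step 7: cell (2,0)='.' (+0 fires, +1 burnt)
  fire out at step 7

2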